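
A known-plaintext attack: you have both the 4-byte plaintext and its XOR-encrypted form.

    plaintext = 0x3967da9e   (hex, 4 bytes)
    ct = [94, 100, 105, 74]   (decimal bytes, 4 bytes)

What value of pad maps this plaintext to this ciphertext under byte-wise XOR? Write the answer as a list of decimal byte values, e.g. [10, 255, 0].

Since ct = plaintext ⊕ pad, XORing both sides with plaintext gives pad = plaintext ⊕ ct.
39 XOR 5e = 67
67 XOR 64 = 03
da XOR 69 = b3
9e XOR 4a = d4

[103, 3, 179, 212]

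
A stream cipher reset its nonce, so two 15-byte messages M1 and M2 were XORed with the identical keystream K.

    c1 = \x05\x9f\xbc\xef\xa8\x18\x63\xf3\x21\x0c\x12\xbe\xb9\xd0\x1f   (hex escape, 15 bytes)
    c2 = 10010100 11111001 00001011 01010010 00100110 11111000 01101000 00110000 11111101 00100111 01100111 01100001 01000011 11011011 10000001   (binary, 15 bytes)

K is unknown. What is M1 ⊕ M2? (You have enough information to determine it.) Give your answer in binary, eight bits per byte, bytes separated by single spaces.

10010001 01100110 10110111 10111101 10001110 11100000 00001011 11000011 11011100 00101011 01110101 11011111 11111010 00001011 10011110

c1 ⊕ c2 = (M1 ⊕ K) ⊕ (M2 ⊕ K) = M1 ⊕ M2 — the shared key cancels under XOR.
byte 0: 05 ⊕ 94 = 91
byte 1: 9f ⊕ f9 = 66
byte 2: bc ⊕ 0b = b7
byte 3: ef ⊕ 52 = bd
byte 4: a8 ⊕ 26 = 8e
byte 5: 18 ⊕ f8 = e0
byte 6: 63 ⊕ 68 = 0b
byte 7: f3 ⊕ 30 = c3
byte 8: 21 ⊕ fd = dc
byte 9: 0c ⊕ 27 = 2b
byte 10: 12 ⊕ 67 = 75
byte 11: be ⊕ 61 = df
byte 12: b9 ⊕ 43 = fa
byte 13: d0 ⊕ db = 0b
byte 14: 1f ⊕ 81 = 9e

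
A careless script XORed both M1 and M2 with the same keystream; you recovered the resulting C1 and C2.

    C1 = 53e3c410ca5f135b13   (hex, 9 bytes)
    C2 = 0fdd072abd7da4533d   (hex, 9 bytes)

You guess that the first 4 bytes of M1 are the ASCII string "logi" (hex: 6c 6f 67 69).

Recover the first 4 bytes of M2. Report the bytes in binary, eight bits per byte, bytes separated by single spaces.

00110000 01010001 10100100 01010011

First, C1 ⊕ C2 = (M1 ⊕ K) ⊕ (M2 ⊕ K) = M1 ⊕ M2, so the key drops out. Then M2 = (M1 ⊕ M2) ⊕ M1 over the first 4 bytes.
byte 0: (53 xor 0f) xor 6c = 5c xor 6c = 30
byte 1: (e3 xor dd) xor 6f = 3e xor 6f = 51
byte 2: (c4 xor 07) xor 67 = c3 xor 67 = a4
byte 3: (10 xor 2a) xor 69 = 3a xor 69 = 53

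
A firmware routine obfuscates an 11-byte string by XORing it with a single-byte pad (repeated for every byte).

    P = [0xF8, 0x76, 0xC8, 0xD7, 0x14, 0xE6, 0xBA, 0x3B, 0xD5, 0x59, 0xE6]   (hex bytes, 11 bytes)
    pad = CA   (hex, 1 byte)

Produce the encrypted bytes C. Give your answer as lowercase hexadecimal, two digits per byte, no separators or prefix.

The 1-byte key repeats, so the effective keystream is ca ca ca ca ca ca ca ca ca ca ca.
byte 0: f8 xor ca = 32
byte 1: 76 xor ca = bc
byte 2: c8 xor ca = 02
byte 3: d7 xor ca = 1d
byte 4: 14 xor ca = de
byte 5: e6 xor ca = 2c
byte 6: ba xor ca = 70
byte 7: 3b xor ca = f1
byte 8: d5 xor ca = 1f
byte 9: 59 xor ca = 93
byte 10: e6 xor ca = 2c

32bc021dde2c70f11f932c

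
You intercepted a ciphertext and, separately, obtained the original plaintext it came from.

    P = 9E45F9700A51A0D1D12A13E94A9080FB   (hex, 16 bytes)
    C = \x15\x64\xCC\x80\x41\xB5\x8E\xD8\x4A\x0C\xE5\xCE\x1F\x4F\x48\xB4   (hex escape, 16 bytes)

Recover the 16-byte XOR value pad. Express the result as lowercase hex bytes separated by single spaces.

Since C = P ⊕ pad, XORing both sides with P gives pad = P ⊕ C.
9e ^ 15 = 8b
45 ^ 64 = 21
f9 ^ cc = 35
70 ^ 80 = f0
0a ^ 41 = 4b
51 ^ b5 = e4
a0 ^ 8e = 2e
d1 ^ d8 = 09
d1 ^ 4a = 9b
2a ^ 0c = 26
13 ^ e5 = f6
e9 ^ ce = 27
4a ^ 1f = 55
90 ^ 4f = df
80 ^ 48 = c8
fb ^ b4 = 4f

8b 21 35 f0 4b e4 2e 09 9b 26 f6 27 55 df c8 4f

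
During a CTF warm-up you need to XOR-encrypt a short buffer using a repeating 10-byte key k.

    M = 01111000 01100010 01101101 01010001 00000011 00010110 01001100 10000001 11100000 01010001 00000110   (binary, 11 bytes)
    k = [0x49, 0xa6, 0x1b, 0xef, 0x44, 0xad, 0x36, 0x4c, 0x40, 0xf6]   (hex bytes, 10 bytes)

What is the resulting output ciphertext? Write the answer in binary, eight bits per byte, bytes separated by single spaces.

The 10-byte key repeats, so the effective keystream is 49 a6 1b ef 44 ad 36 4c 40 f6 49.
byte 0: 120 xor  73 =  49
byte 1:  98 xor 166 = 196
byte 2: 109 xor  27 = 118
byte 3:  81 xor 239 = 190
byte 4:   3 xor  68 =  71
byte 5:  22 xor 173 = 187
byte 6:  76 xor  54 = 122
byte 7: 129 xor  76 = 205
byte 8: 224 xor  64 = 160
byte 9:  81 xor 246 = 167
byte 10:   6 xor  73 =  79

00110001 11000100 01110110 10111110 01000111 10111011 01111010 11001101 10100000 10100111 01001111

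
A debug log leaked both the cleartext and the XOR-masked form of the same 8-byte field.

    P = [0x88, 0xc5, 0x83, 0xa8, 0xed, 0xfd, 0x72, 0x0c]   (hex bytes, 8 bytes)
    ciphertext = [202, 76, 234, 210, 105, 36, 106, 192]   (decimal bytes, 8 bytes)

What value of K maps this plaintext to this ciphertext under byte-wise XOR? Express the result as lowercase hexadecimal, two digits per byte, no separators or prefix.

4289697a84d918cc

Since ciphertext = P ⊕ K, XORing both sides with P gives K = P ⊕ ciphertext.
byte 0: 88 XOR ca = 42
byte 1: c5 XOR 4c = 89
byte 2: 83 XOR ea = 69
byte 3: a8 XOR d2 = 7a
byte 4: ed XOR 69 = 84
byte 5: fd XOR 24 = d9
byte 6: 72 XOR 6a = 18
byte 7: 0c XOR c0 = cc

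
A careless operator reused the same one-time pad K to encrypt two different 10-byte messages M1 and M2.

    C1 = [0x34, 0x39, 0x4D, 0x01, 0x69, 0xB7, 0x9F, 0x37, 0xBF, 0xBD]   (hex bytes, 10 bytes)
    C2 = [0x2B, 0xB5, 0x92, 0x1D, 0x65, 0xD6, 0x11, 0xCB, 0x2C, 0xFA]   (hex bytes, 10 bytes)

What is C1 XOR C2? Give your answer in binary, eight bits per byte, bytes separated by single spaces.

00011111 10001100 11011111 00011100 00001100 01100001 10001110 11111100 10010011 01000111

C1 ⊕ C2 = (M1 ⊕ K) ⊕ (M2 ⊕ K) = M1 ⊕ M2 — the shared key cancels under XOR.
 52 XOR  43 =  31
 57 XOR 181 = 140
 77 XOR 146 = 223
  1 XOR  29 =  28
105 XOR 101 =  12
183 XOR 214 =  97
159 XOR  17 = 142
 55 XOR 203 = 252
191 XOR  44 = 147
189 XOR 250 =  71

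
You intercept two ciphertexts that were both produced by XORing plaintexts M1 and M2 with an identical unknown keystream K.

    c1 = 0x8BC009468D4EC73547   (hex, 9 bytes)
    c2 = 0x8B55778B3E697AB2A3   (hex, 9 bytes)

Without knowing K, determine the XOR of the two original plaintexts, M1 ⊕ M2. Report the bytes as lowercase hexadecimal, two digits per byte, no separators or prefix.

c1 ⊕ c2 = (M1 ⊕ K) ⊕ (M2 ⊕ K) = M1 ⊕ M2 — the shared key cancels under XOR.
byte 0: 8b XOR 8b = 00
byte 1: c0 XOR 55 = 95
byte 2: 09 XOR 77 = 7e
byte 3: 46 XOR 8b = cd
byte 4: 8d XOR 3e = b3
byte 5: 4e XOR 69 = 27
byte 6: c7 XOR 7a = bd
byte 7: 35 XOR b2 = 87
byte 8: 47 XOR a3 = e4

00957ecdb327bd87e4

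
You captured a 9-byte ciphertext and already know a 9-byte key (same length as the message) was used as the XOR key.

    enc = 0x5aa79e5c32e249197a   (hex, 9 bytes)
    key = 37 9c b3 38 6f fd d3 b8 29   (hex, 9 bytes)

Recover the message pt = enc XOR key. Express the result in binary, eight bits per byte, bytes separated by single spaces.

01101101 00111011 00101101 01100100 01011101 00011111 10011010 10100001 01010011

byte 0: 5a xor 37 = 6d
byte 1: a7 xor 9c = 3b
byte 2: 9e xor b3 = 2d
byte 3: 5c xor 38 = 64
byte 4: 32 xor 6f = 5d
byte 5: e2 xor fd = 1f
byte 6: 49 xor d3 = 9a
byte 7: 19 xor b8 = a1
byte 8: 7a xor 29 = 53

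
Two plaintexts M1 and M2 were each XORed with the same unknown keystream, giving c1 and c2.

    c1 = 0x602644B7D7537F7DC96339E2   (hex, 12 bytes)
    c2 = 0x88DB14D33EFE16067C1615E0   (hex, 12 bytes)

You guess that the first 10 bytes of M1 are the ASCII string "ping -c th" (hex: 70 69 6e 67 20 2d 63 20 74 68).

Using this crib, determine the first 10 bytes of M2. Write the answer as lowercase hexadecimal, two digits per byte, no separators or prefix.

98943e03c9800a5bc11d

First, c1 ⊕ c2 = (M1 ⊕ K) ⊕ (M2 ⊕ K) = M1 ⊕ M2, so the key drops out. Then M2 = (M1 ⊕ M2) ⊕ M1 over the first 10 bytes.
byte 0: (60 XOR 88) XOR 70 = e8 XOR 70 = 98
byte 1: (26 XOR db) XOR 69 = fd XOR 69 = 94
byte 2: (44 XOR 14) XOR 6e = 50 XOR 6e = 3e
byte 3: (b7 XOR d3) XOR 67 = 64 XOR 67 = 03
byte 4: (d7 XOR 3e) XOR 20 = e9 XOR 20 = c9
byte 5: (53 XOR fe) XOR 2d = ad XOR 2d = 80
byte 6: (7f XOR 16) XOR 63 = 69 XOR 63 = 0a
byte 7: (7d XOR 06) XOR 20 = 7b XOR 20 = 5b
byte 8: (c9 XOR 7c) XOR 74 = b5 XOR 74 = c1
byte 9: (63 XOR 16) XOR 68 = 75 XOR 68 = 1d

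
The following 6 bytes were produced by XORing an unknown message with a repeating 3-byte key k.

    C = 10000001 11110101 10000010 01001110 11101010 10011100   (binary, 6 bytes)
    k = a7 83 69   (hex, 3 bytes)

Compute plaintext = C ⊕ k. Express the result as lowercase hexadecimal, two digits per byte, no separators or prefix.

The 3-byte key repeats, so the effective keystream is a7 83 69 a7 83 69.
byte 0: 81 XOR a7 = 26
byte 1: f5 XOR 83 = 76
byte 2: 82 XOR 69 = eb
byte 3: 4e XOR a7 = e9
byte 4: ea XOR 83 = 69
byte 5: 9c XOR 69 = f5

2676ebe969f5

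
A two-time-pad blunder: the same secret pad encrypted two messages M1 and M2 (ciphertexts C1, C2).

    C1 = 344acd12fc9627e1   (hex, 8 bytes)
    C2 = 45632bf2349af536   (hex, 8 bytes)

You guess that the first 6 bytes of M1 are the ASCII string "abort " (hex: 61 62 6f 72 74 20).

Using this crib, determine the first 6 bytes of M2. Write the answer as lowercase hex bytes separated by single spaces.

First, C1 ⊕ C2 = (M1 ⊕ K) ⊕ (M2 ⊕ K) = M1 ⊕ M2, so the key drops out. Then M2 = (M1 ⊕ M2) ⊕ M1 over the first 6 bytes.
byte 0: (34 xor 45) xor 61 = 71 xor 61 = 10
byte 1: (4a xor 63) xor 62 = 29 xor 62 = 4b
byte 2: (cd xor 2b) xor 6f = e6 xor 6f = 89
byte 3: (12 xor f2) xor 72 = e0 xor 72 = 92
byte 4: (fc xor 34) xor 74 = c8 xor 74 = bc
byte 5: (96 xor 9a) xor 20 = 0c xor 20 = 2c

10 4b 89 92 bc 2c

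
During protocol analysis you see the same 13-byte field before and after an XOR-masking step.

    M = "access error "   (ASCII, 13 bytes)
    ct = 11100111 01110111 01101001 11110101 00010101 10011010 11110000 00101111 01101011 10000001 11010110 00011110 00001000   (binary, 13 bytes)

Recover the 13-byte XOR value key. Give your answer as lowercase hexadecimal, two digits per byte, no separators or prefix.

Since ct = M ⊕ key, XORing both sides with M gives key = M ⊕ ct.
byte 0: 61 ⊕ e7 = 86
byte 1: 63 ⊕ 77 = 14
byte 2: 63 ⊕ 69 = 0a
byte 3: 65 ⊕ f5 = 90
byte 4: 73 ⊕ 15 = 66
byte 5: 73 ⊕ 9a = e9
byte 6: 20 ⊕ f0 = d0
byte 7: 65 ⊕ 2f = 4a
byte 8: 72 ⊕ 6b = 19
byte 9: 72 ⊕ 81 = f3
byte 10: 6f ⊕ d6 = b9
byte 11: 72 ⊕ 1e = 6c
byte 12: 20 ⊕ 08 = 28

86140a9066e9d04a19f3b96c28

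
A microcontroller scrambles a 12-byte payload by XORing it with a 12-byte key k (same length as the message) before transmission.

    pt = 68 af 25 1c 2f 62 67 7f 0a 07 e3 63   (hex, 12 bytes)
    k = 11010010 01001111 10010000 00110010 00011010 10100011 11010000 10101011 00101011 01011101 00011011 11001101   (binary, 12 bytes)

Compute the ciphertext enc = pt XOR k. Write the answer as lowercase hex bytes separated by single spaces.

ba e0 b5 2e 35 c1 b7 d4 21 5a f8 ae

01101000 xor 11010010 = 10111010
10101111 xor 01001111 = 11100000
00100101 xor 10010000 = 10110101
00011100 xor 00110010 = 00101110
00101111 xor 00011010 = 00110101
01100010 xor 10100011 = 11000001
01100111 xor 11010000 = 10110111
01111111 xor 10101011 = 11010100
00001010 xor 00101011 = 00100001
00000111 xor 01011101 = 01011010
11100011 xor 00011011 = 11111000
01100011 xor 11001101 = 10101110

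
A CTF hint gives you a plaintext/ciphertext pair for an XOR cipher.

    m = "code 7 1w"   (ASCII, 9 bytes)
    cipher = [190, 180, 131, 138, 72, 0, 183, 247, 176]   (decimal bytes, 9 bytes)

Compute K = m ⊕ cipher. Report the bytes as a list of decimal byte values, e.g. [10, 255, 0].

[221, 219, 231, 239, 104, 55, 151, 198, 199]

Since cipher = m ⊕ K, XORing both sides with m gives K = m ⊕ cipher.
byte 0: 01100011 XOR 10111110 = 11011101
byte 1: 01101111 XOR 10110100 = 11011011
byte 2: 01100100 XOR 10000011 = 11100111
byte 3: 01100101 XOR 10001010 = 11101111
byte 4: 00100000 XOR 01001000 = 01101000
byte 5: 00110111 XOR 00000000 = 00110111
byte 6: 00100000 XOR 10110111 = 10010111
byte 7: 00110001 XOR 11110111 = 11000110
byte 8: 01110111 XOR 10110000 = 11000111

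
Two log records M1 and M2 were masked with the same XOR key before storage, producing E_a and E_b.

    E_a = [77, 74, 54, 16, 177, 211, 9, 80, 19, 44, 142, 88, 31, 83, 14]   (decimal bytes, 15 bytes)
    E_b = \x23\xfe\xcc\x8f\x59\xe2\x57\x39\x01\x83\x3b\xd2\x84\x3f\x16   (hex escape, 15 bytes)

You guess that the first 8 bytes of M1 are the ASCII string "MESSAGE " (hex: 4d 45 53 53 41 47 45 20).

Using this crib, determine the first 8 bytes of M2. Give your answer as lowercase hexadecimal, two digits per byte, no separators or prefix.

First, E_a ⊕ E_b = (M1 ⊕ K) ⊕ (M2 ⊕ K) = M1 ⊕ M2, so the key drops out. Then M2 = (M1 ⊕ M2) ⊕ M1 over the first 8 bytes.
byte 0: (4d ⊕ 23) ⊕ 4d = 6e ⊕ 4d = 23
byte 1: (4a ⊕ fe) ⊕ 45 = b4 ⊕ 45 = f1
byte 2: (36 ⊕ cc) ⊕ 53 = fa ⊕ 53 = a9
byte 3: (10 ⊕ 8f) ⊕ 53 = 9f ⊕ 53 = cc
byte 4: (b1 ⊕ 59) ⊕ 41 = e8 ⊕ 41 = a9
byte 5: (d3 ⊕ e2) ⊕ 47 = 31 ⊕ 47 = 76
byte 6: (09 ⊕ 57) ⊕ 45 = 5e ⊕ 45 = 1b
byte 7: (50 ⊕ 39) ⊕ 20 = 69 ⊕ 20 = 49

23f1a9cca9761b49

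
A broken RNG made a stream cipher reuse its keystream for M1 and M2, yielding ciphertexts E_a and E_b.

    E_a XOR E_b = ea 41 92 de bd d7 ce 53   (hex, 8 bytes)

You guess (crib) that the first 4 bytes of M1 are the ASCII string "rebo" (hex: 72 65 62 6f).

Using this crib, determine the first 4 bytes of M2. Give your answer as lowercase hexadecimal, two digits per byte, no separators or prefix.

Since E_a ⊕ E_b = M1 ⊕ M2, XORing with the guessed M1 bytes yields the corresponding M2 bytes: M2 = (E_a ⊕ E_b) ⊕ M1.
byte 0: ea xor 72 = 98
byte 1: 41 xor 65 = 24
byte 2: 92 xor 62 = f0
byte 3: de xor 6f = b1

9824f0b1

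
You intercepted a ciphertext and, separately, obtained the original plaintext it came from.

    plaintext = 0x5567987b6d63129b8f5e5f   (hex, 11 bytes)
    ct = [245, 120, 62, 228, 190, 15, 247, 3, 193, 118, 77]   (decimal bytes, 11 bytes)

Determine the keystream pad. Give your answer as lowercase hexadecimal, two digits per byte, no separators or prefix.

a01fa69fd36ce5984e2812

Since ct = plaintext ⊕ pad, XORing both sides with plaintext gives pad = plaintext ⊕ ct.
01010101 xor 11110101 = 10100000
01100111 xor 01111000 = 00011111
10011000 xor 00111110 = 10100110
01111011 xor 11100100 = 10011111
01101101 xor 10111110 = 11010011
01100011 xor 00001111 = 01101100
00010010 xor 11110111 = 11100101
10011011 xor 00000011 = 10011000
10001111 xor 11000001 = 01001110
01011110 xor 01110110 = 00101000
01011111 xor 01001101 = 00010010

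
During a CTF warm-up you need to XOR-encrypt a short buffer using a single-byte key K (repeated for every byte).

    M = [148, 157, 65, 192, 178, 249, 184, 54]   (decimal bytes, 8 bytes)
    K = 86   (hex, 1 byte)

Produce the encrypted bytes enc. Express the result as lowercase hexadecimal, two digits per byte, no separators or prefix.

The 1-byte key repeats, so the effective keystream is 86 86 86 86 86 86 86 86.
byte 0: 94 xor 86 = 12
byte 1: 9d xor 86 = 1b
byte 2: 41 xor 86 = c7
byte 3: c0 xor 86 = 46
byte 4: b2 xor 86 = 34
byte 5: f9 xor 86 = 7f
byte 6: b8 xor 86 = 3e
byte 7: 36 xor 86 = b0

121bc746347f3eb0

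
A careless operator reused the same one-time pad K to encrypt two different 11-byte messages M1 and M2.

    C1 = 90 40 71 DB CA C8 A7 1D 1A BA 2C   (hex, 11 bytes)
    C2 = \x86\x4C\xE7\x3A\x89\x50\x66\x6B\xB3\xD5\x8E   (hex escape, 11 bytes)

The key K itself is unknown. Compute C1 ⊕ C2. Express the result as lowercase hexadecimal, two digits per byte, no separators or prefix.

C1 ⊕ C2 = (M1 ⊕ K) ⊕ (M2 ⊕ K) = M1 ⊕ M2 — the shared key cancels under XOR.
90 XOR 86 = 16
40 XOR 4c = 0c
71 XOR e7 = 96
db XOR 3a = e1
ca XOR 89 = 43
c8 XOR 50 = 98
a7 XOR 66 = c1
1d XOR 6b = 76
1a XOR b3 = a9
ba XOR d5 = 6f
2c XOR 8e = a2

160c96e14398c176a96fa2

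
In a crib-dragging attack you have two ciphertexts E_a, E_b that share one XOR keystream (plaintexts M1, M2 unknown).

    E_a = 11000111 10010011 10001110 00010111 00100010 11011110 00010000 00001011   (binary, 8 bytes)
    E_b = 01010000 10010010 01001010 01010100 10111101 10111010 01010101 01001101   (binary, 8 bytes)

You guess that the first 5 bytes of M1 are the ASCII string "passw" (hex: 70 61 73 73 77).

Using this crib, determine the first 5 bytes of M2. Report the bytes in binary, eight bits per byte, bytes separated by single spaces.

First, E_a ⊕ E_b = (M1 ⊕ K) ⊕ (M2 ⊕ K) = M1 ⊕ M2, so the key drops out. Then M2 = (M1 ⊕ M2) ⊕ M1 over the first 5 bytes.
byte 0: (c7 XOR 50) XOR 70 = 97 XOR 70 = e7
byte 1: (93 XOR 92) XOR 61 = 01 XOR 61 = 60
byte 2: (8e XOR 4a) XOR 73 = c4 XOR 73 = b7
byte 3: (17 XOR 54) XOR 73 = 43 XOR 73 = 30
byte 4: (22 XOR bd) XOR 77 = 9f XOR 77 = e8

11100111 01100000 10110111 00110000 11101000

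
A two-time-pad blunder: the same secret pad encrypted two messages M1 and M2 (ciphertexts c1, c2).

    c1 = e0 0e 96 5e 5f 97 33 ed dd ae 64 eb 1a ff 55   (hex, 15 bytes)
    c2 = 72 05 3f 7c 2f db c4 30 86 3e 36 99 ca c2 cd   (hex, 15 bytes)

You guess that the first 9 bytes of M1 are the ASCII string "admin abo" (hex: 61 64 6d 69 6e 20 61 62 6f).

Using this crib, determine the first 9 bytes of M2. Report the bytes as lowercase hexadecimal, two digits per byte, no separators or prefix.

First, c1 ⊕ c2 = (M1 ⊕ K) ⊕ (M2 ⊕ K) = M1 ⊕ M2, so the key drops out. Then M2 = (M1 ⊕ M2) ⊕ M1 over the first 9 bytes.
byte 0: (e0 XOR 72) XOR 61 = 92 XOR 61 = f3
byte 1: (0e XOR 05) XOR 64 = 0b XOR 64 = 6f
byte 2: (96 XOR 3f) XOR 6d = a9 XOR 6d = c4
byte 3: (5e XOR 7c) XOR 69 = 22 XOR 69 = 4b
byte 4: (5f XOR 2f) XOR 6e = 70 XOR 6e = 1e
byte 5: (97 XOR db) XOR 20 = 4c XOR 20 = 6c
byte 6: (33 XOR c4) XOR 61 = f7 XOR 61 = 96
byte 7: (ed XOR 30) XOR 62 = dd XOR 62 = bf
byte 8: (dd XOR 86) XOR 6f = 5b XOR 6f = 34

f36fc44b1e6c96bf34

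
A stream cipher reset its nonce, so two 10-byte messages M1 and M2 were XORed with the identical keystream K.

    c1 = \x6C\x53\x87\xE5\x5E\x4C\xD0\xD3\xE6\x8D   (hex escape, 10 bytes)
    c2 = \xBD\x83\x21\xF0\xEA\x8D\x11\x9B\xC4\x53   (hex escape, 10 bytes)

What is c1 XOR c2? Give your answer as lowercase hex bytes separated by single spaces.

c1 ⊕ c2 = (M1 ⊕ K) ⊕ (M2 ⊕ K) = M1 ⊕ M2 — the shared key cancels under XOR.
6c ⊕ bd = d1
53 ⊕ 83 = d0
87 ⊕ 21 = a6
e5 ⊕ f0 = 15
5e ⊕ ea = b4
4c ⊕ 8d = c1
d0 ⊕ 11 = c1
d3 ⊕ 9b = 48
e6 ⊕ c4 = 22
8d ⊕ 53 = de

d1 d0 a6 15 b4 c1 c1 48 22 de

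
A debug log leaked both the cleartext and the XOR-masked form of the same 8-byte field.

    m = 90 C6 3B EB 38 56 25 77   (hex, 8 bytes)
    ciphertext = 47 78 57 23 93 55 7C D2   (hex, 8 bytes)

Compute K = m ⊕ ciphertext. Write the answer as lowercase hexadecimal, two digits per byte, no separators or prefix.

d7be6cc8ab0359a5

Since ciphertext = m ⊕ K, XORing both sides with m gives K = m ⊕ ciphertext.
90 ^ 47 = d7
c6 ^ 78 = be
3b ^ 57 = 6c
eb ^ 23 = c8
38 ^ 93 = ab
56 ^ 55 = 03
25 ^ 7c = 59
77 ^ d2 = a5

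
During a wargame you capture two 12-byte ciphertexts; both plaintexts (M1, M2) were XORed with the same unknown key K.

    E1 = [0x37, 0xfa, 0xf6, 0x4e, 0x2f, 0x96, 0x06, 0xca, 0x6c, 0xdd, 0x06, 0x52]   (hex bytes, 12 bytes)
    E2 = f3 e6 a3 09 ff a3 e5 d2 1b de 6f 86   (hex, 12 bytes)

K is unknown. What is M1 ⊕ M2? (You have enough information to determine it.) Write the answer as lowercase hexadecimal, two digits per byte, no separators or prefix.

E1 ⊕ E2 = (M1 ⊕ K) ⊕ (M2 ⊕ K) = M1 ⊕ M2 — the shared key cancels under XOR.
byte 0: 00110111 ⊕ 11110011 = 11000100
byte 1: 11111010 ⊕ 11100110 = 00011100
byte 2: 11110110 ⊕ 10100011 = 01010101
byte 3: 01001110 ⊕ 00001001 = 01000111
byte 4: 00101111 ⊕ 11111111 = 11010000
byte 5: 10010110 ⊕ 10100011 = 00110101
byte 6: 00000110 ⊕ 11100101 = 11100011
byte 7: 11001010 ⊕ 11010010 = 00011000
byte 8: 01101100 ⊕ 00011011 = 01110111
byte 9: 11011101 ⊕ 11011110 = 00000011
byte 10: 00000110 ⊕ 01101111 = 01101001
byte 11: 01010010 ⊕ 10000110 = 11010100

c41c5547d035e318770369d4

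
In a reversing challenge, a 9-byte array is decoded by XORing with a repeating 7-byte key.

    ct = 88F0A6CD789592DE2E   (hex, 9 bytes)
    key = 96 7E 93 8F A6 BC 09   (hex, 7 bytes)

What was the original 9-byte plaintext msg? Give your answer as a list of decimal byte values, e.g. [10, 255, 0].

The 7-byte key repeats, so the effective keystream is 96 7e 93 8f a6 bc 09 96 7e.
byte 0: 88 xor 96 = 1e
byte 1: f0 xor 7e = 8e
byte 2: a6 xor 93 = 35
byte 3: cd xor 8f = 42
byte 4: 78 xor a6 = de
byte 5: 95 xor bc = 29
byte 6: 92 xor 09 = 9b
byte 7: de xor 96 = 48
byte 8: 2e xor 7e = 50

[30, 142, 53, 66, 222, 41, 155, 72, 80]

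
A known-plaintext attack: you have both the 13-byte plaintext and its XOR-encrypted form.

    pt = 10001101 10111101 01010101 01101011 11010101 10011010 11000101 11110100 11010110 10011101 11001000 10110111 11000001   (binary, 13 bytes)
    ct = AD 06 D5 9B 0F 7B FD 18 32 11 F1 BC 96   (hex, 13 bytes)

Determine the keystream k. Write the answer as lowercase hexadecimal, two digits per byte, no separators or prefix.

20bb80f0dae138ece48c390b57

Since ct = pt ⊕ k, XORing both sides with pt gives k = pt ⊕ ct.
byte 0: 8d XOR ad = 20
byte 1: bd XOR 06 = bb
byte 2: 55 XOR d5 = 80
byte 3: 6b XOR 9b = f0
byte 4: d5 XOR 0f = da
byte 5: 9a XOR 7b = e1
byte 6: c5 XOR fd = 38
byte 7: f4 XOR 18 = ec
byte 8: d6 XOR 32 = e4
byte 9: 9d XOR 11 = 8c
byte 10: c8 XOR f1 = 39
byte 11: b7 XOR bc = 0b
byte 12: c1 XOR 96 = 57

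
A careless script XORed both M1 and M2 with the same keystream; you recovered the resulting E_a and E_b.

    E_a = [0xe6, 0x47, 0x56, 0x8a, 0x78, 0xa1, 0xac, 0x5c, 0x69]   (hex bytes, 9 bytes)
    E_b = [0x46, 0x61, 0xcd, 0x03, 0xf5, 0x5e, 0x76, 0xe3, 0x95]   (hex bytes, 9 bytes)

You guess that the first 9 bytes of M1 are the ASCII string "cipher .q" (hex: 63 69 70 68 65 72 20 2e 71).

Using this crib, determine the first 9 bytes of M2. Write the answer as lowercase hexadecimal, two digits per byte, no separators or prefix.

c34febe1e88dfa918d

First, E_a ⊕ E_b = (M1 ⊕ K) ⊕ (M2 ⊕ K) = M1 ⊕ M2, so the key drops out. Then M2 = (M1 ⊕ M2) ⊕ M1 over the first 9 bytes.
byte 0: (e6 ⊕ 46) ⊕ 63 = a0 ⊕ 63 = c3
byte 1: (47 ⊕ 61) ⊕ 69 = 26 ⊕ 69 = 4f
byte 2: (56 ⊕ cd) ⊕ 70 = 9b ⊕ 70 = eb
byte 3: (8a ⊕ 03) ⊕ 68 = 89 ⊕ 68 = e1
byte 4: (78 ⊕ f5) ⊕ 65 = 8d ⊕ 65 = e8
byte 5: (a1 ⊕ 5e) ⊕ 72 = ff ⊕ 72 = 8d
byte 6: (ac ⊕ 76) ⊕ 20 = da ⊕ 20 = fa
byte 7: (5c ⊕ e3) ⊕ 2e = bf ⊕ 2e = 91
byte 8: (69 ⊕ 95) ⊕ 71 = fc ⊕ 71 = 8d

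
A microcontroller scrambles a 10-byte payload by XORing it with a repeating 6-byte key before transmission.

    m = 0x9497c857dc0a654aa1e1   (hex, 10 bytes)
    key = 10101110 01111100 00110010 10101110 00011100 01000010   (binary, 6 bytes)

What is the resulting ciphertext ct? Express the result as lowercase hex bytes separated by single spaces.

3a eb fa f9 c0 48 cb 36 93 4f

The 6-byte key repeats, so the effective keystream is ae 7c 32 ae 1c 42 ae 7c 32 ae.
byte 0: 10010100 ⊕ 10101110 = 00111010
byte 1: 10010111 ⊕ 01111100 = 11101011
byte 2: 11001000 ⊕ 00110010 = 11111010
byte 3: 01010111 ⊕ 10101110 = 11111001
byte 4: 11011100 ⊕ 00011100 = 11000000
byte 5: 00001010 ⊕ 01000010 = 01001000
byte 6: 01100101 ⊕ 10101110 = 11001011
byte 7: 01001010 ⊕ 01111100 = 00110110
byte 8: 10100001 ⊕ 00110010 = 10010011
byte 9: 11100001 ⊕ 10101110 = 01001111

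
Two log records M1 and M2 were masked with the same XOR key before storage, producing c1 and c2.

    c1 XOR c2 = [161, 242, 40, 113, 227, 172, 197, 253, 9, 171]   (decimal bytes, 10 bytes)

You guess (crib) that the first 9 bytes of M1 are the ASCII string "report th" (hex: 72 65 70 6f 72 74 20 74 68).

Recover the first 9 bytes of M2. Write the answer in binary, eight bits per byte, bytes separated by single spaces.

Since c1 ⊕ c2 = M1 ⊕ M2, XORing with the guessed M1 bytes yields the corresponding M2 bytes: M2 = (c1 ⊕ c2) ⊕ M1.
a1 ^ 72 = d3
f2 ^ 65 = 97
28 ^ 70 = 58
71 ^ 6f = 1e
e3 ^ 72 = 91
ac ^ 74 = d8
c5 ^ 20 = e5
fd ^ 74 = 89
09 ^ 68 = 61

11010011 10010111 01011000 00011110 10010001 11011000 11100101 10001001 01100001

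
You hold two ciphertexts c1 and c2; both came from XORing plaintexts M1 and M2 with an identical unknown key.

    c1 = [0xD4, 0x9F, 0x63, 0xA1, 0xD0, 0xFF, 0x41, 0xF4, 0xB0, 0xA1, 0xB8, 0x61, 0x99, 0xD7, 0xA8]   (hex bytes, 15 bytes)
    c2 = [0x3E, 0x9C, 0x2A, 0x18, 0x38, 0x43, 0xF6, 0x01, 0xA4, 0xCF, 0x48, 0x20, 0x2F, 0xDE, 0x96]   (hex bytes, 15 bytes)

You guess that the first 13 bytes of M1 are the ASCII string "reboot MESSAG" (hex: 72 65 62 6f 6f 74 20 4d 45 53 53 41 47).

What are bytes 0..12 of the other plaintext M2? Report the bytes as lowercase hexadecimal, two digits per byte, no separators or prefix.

98662bd687c897b8513da300f1

First, c1 ⊕ c2 = (M1 ⊕ K) ⊕ (M2 ⊕ K) = M1 ⊕ M2, so the key drops out. Then M2 = (M1 ⊕ M2) ⊕ M1 over the first 13 bytes.
byte 0: (d4 ⊕ 3e) ⊕ 72 = ea ⊕ 72 = 98
byte 1: (9f ⊕ 9c) ⊕ 65 = 03 ⊕ 65 = 66
byte 2: (63 ⊕ 2a) ⊕ 62 = 49 ⊕ 62 = 2b
byte 3: (a1 ⊕ 18) ⊕ 6f = b9 ⊕ 6f = d6
byte 4: (d0 ⊕ 38) ⊕ 6f = e8 ⊕ 6f = 87
byte 5: (ff ⊕ 43) ⊕ 74 = bc ⊕ 74 = c8
byte 6: (41 ⊕ f6) ⊕ 20 = b7 ⊕ 20 = 97
byte 7: (f4 ⊕ 01) ⊕ 4d = f5 ⊕ 4d = b8
byte 8: (b0 ⊕ a4) ⊕ 45 = 14 ⊕ 45 = 51
byte 9: (a1 ⊕ cf) ⊕ 53 = 6e ⊕ 53 = 3d
byte 10: (b8 ⊕ 48) ⊕ 53 = f0 ⊕ 53 = a3
byte 11: (61 ⊕ 20) ⊕ 41 = 41 ⊕ 41 = 00
byte 12: (99 ⊕ 2f) ⊕ 47 = b6 ⊕ 47 = f1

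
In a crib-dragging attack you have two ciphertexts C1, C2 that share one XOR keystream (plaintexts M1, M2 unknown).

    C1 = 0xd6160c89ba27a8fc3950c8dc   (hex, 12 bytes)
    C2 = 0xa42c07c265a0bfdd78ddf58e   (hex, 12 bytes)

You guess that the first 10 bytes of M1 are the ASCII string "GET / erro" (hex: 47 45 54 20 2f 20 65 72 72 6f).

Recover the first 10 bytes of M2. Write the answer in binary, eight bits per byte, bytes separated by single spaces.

00110101 01111111 01011111 01101011 11110000 10100111 01110010 01010011 00110011 11100010

First, C1 ⊕ C2 = (M1 ⊕ K) ⊕ (M2 ⊕ K) = M1 ⊕ M2, so the key drops out. Then M2 = (M1 ⊕ M2) ⊕ M1 over the first 10 bytes.
byte 0: (d6 ⊕ a4) ⊕ 47 = 72 ⊕ 47 = 35
byte 1: (16 ⊕ 2c) ⊕ 45 = 3a ⊕ 45 = 7f
byte 2: (0c ⊕ 07) ⊕ 54 = 0b ⊕ 54 = 5f
byte 3: (89 ⊕ c2) ⊕ 20 = 4b ⊕ 20 = 6b
byte 4: (ba ⊕ 65) ⊕ 2f = df ⊕ 2f = f0
byte 5: (27 ⊕ a0) ⊕ 20 = 87 ⊕ 20 = a7
byte 6: (a8 ⊕ bf) ⊕ 65 = 17 ⊕ 65 = 72
byte 7: (fc ⊕ dd) ⊕ 72 = 21 ⊕ 72 = 53
byte 8: (39 ⊕ 78) ⊕ 72 = 41 ⊕ 72 = 33
byte 9: (50 ⊕ dd) ⊕ 6f = 8d ⊕ 6f = e2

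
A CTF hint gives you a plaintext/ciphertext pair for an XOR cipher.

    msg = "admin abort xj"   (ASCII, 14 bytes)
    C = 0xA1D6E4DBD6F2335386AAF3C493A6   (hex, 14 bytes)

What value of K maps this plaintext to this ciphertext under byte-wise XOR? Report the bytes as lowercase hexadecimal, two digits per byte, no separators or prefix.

Since C = msg ⊕ K, XORing both sides with msg gives K = msg ⊕ C.
byte 0: 01100001 XOR 10100001 = 11000000
byte 1: 01100100 XOR 11010110 = 10110010
byte 2: 01101101 XOR 11100100 = 10001001
byte 3: 01101001 XOR 11011011 = 10110010
byte 4: 01101110 XOR 11010110 = 10111000
byte 5: 00100000 XOR 11110010 = 11010010
byte 6: 01100001 XOR 00110011 = 01010010
byte 7: 01100010 XOR 01010011 = 00110001
byte 8: 01101111 XOR 10000110 = 11101001
byte 9: 01110010 XOR 10101010 = 11011000
byte 10: 01110100 XOR 11110011 = 10000111
byte 11: 00100000 XOR 11000100 = 11100100
byte 12: 01111000 XOR 10010011 = 11101011
byte 13: 01101010 XOR 10100110 = 11001100

c0b289b2b8d25231e9d887e4ebcc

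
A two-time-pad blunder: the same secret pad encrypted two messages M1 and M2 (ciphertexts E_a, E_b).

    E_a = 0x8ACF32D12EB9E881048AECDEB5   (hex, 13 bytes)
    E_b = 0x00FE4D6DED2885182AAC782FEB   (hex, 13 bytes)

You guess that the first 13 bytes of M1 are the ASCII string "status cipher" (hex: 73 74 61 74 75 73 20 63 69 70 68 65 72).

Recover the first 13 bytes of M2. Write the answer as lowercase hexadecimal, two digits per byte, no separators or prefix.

f9451ec8b6e24dfa4756fc942c

First, E_a ⊕ E_b = (M1 ⊕ K) ⊕ (M2 ⊕ K) = M1 ⊕ M2, so the key drops out. Then M2 = (M1 ⊕ M2) ⊕ M1 over the first 13 bytes.
byte 0: (8a xor 00) xor 73 = 8a xor 73 = f9
byte 1: (cf xor fe) xor 74 = 31 xor 74 = 45
byte 2: (32 xor 4d) xor 61 = 7f xor 61 = 1e
byte 3: (d1 xor 6d) xor 74 = bc xor 74 = c8
byte 4: (2e xor ed) xor 75 = c3 xor 75 = b6
byte 5: (b9 xor 28) xor 73 = 91 xor 73 = e2
byte 6: (e8 xor 85) xor 20 = 6d xor 20 = 4d
byte 7: (81 xor 18) xor 63 = 99 xor 63 = fa
byte 8: (04 xor 2a) xor 69 = 2e xor 69 = 47
byte 9: (8a xor ac) xor 70 = 26 xor 70 = 56
byte 10: (ec xor 78) xor 68 = 94 xor 68 = fc
byte 11: (de xor 2f) xor 65 = f1 xor 65 = 94
byte 12: (b5 xor eb) xor 72 = 5e xor 72 = 2c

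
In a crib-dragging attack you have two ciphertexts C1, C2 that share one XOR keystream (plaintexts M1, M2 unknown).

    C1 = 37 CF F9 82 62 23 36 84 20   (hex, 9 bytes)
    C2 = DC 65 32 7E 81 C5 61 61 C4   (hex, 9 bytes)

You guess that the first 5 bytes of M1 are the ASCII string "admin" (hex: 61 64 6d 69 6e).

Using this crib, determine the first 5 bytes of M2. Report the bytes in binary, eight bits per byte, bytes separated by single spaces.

10001010 11001110 10100110 10010101 10001101

First, C1 ⊕ C2 = (M1 ⊕ K) ⊕ (M2 ⊕ K) = M1 ⊕ M2, so the key drops out. Then M2 = (M1 ⊕ M2) ⊕ M1 over the first 5 bytes.
byte 0: (37 XOR dc) XOR 61 = eb XOR 61 = 8a
byte 1: (cf XOR 65) XOR 64 = aa XOR 64 = ce
byte 2: (f9 XOR 32) XOR 6d = cb XOR 6d = a6
byte 3: (82 XOR 7e) XOR 69 = fc XOR 69 = 95
byte 4: (62 XOR 81) XOR 6e = e3 XOR 6e = 8d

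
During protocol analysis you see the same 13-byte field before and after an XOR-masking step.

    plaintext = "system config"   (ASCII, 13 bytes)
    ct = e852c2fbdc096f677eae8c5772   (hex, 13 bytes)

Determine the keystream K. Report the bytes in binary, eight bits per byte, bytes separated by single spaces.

10011011 00101011 10110001 10001111 10111001 01100100 01001111 00000100 00010001 11000000 11101010 00111110 00010101

Since ct = plaintext ⊕ K, XORing both sides with plaintext gives K = plaintext ⊕ ct.
73 xor e8 = 9b
79 xor 52 = 2b
73 xor c2 = b1
74 xor fb = 8f
65 xor dc = b9
6d xor 09 = 64
20 xor 6f = 4f
63 xor 67 = 04
6f xor 7e = 11
6e xor ae = c0
66 xor 8c = ea
69 xor 57 = 3e
67 xor 72 = 15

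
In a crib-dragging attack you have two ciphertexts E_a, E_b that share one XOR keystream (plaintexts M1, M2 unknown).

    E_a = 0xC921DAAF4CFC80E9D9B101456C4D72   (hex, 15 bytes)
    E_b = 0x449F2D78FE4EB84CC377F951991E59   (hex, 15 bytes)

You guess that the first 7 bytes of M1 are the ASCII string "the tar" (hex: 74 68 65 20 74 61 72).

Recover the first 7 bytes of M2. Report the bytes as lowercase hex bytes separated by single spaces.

f9 d6 92 f7 c6 d3 4a

First, E_a ⊕ E_b = (M1 ⊕ K) ⊕ (M2 ⊕ K) = M1 ⊕ M2, so the key drops out. Then M2 = (M1 ⊕ M2) ⊕ M1 over the first 7 bytes.
byte 0: (c9 ⊕ 44) ⊕ 74 = 8d ⊕ 74 = f9
byte 1: (21 ⊕ 9f) ⊕ 68 = be ⊕ 68 = d6
byte 2: (da ⊕ 2d) ⊕ 65 = f7 ⊕ 65 = 92
byte 3: (af ⊕ 78) ⊕ 20 = d7 ⊕ 20 = f7
byte 4: (4c ⊕ fe) ⊕ 74 = b2 ⊕ 74 = c6
byte 5: (fc ⊕ 4e) ⊕ 61 = b2 ⊕ 61 = d3
byte 6: (80 ⊕ b8) ⊕ 72 = 38 ⊕ 72 = 4a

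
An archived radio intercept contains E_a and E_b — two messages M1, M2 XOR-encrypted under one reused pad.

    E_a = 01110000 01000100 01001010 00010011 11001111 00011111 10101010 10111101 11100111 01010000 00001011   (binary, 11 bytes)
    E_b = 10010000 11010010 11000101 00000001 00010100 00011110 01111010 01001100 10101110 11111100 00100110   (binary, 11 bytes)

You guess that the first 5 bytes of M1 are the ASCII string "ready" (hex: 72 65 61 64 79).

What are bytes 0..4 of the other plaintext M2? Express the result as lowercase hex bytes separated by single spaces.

92 f3 ee 76 a2

First, E_a ⊕ E_b = (M1 ⊕ K) ⊕ (M2 ⊕ K) = M1 ⊕ M2, so the key drops out. Then M2 = (M1 ⊕ M2) ⊕ M1 over the first 5 bytes.
byte 0: (70 xor 90) xor 72 = e0 xor 72 = 92
byte 1: (44 xor d2) xor 65 = 96 xor 65 = f3
byte 2: (4a xor c5) xor 61 = 8f xor 61 = ee
byte 3: (13 xor 01) xor 64 = 12 xor 64 = 76
byte 4: (cf xor 14) xor 79 = db xor 79 = a2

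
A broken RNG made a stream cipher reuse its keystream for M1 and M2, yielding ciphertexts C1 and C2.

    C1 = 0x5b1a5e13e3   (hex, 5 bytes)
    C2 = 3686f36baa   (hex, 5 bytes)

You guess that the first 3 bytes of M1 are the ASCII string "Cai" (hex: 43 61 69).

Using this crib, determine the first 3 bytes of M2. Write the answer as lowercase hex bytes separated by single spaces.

2e fd c4

First, C1 ⊕ C2 = (M1 ⊕ K) ⊕ (M2 ⊕ K) = M1 ⊕ M2, so the key drops out. Then M2 = (M1 ⊕ M2) ⊕ M1 over the first 3 bytes.
byte 0: (5b xor 36) xor 43 = 6d xor 43 = 2e
byte 1: (1a xor 86) xor 61 = 9c xor 61 = fd
byte 2: (5e xor f3) xor 69 = ad xor 69 = c4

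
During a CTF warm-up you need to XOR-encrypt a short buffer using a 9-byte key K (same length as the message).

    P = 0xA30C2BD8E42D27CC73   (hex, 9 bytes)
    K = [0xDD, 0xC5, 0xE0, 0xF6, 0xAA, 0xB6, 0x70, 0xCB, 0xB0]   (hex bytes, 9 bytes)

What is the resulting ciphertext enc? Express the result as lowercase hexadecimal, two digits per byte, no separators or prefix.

a3 ⊕ dd = 7e
0c ⊕ c5 = c9
2b ⊕ e0 = cb
d8 ⊕ f6 = 2e
e4 ⊕ aa = 4e
2d ⊕ b6 = 9b
27 ⊕ 70 = 57
cc ⊕ cb = 07
73 ⊕ b0 = c3

7ec9cb2e4e9b5707c3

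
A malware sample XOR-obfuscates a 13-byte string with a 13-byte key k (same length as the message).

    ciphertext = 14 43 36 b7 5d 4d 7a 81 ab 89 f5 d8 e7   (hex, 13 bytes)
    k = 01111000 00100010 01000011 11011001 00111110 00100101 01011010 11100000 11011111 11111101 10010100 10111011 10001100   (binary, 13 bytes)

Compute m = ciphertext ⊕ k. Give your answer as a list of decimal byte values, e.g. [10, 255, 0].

XOR is its own inverse, so applying the key byte-wise gives the result directly.
14 ⊕ 78 = 6c
43 ⊕ 22 = 61
36 ⊕ 43 = 75
b7 ⊕ d9 = 6e
5d ⊕ 3e = 63
4d ⊕ 25 = 68
7a ⊕ 5a = 20
81 ⊕ e0 = 61
ab ⊕ df = 74
89 ⊕ fd = 74
f5 ⊕ 94 = 61
d8 ⊕ bb = 63
e7 ⊕ 8c = 6b

[108, 97, 117, 110, 99, 104, 32, 97, 116, 116, 97, 99, 107]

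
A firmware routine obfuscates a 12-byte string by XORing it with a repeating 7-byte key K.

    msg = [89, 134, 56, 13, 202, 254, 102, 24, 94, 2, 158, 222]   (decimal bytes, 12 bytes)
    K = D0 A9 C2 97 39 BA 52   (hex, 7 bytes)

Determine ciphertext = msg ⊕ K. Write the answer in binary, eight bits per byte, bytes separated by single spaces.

10001001 00101111 11111010 10011010 11110011 01000100 00110100 11001000 11110111 11000000 00001001 11100111

The 7-byte key repeats, so the effective keystream is d0 a9 c2 97 39 ba 52 d0 a9 c2 97 39.
byte 0: 59 ⊕ d0 = 89
byte 1: 86 ⊕ a9 = 2f
byte 2: 38 ⊕ c2 = fa
byte 3: 0d ⊕ 97 = 9a
byte 4: ca ⊕ 39 = f3
byte 5: fe ⊕ ba = 44
byte 6: 66 ⊕ 52 = 34
byte 7: 18 ⊕ d0 = c8
byte 8: 5e ⊕ a9 = f7
byte 9: 02 ⊕ c2 = c0
byte 10: 9e ⊕ 97 = 09
byte 11: de ⊕ 39 = e7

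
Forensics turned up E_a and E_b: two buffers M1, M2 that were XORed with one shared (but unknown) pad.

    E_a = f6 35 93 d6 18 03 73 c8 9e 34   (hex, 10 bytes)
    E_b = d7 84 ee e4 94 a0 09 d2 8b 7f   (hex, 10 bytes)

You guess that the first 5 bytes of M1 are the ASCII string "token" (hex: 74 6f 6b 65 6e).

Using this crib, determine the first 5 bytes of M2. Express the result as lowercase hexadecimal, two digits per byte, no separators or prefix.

55de1657e2

First, E_a ⊕ E_b = (M1 ⊕ K) ⊕ (M2 ⊕ K) = M1 ⊕ M2, so the key drops out. Then M2 = (M1 ⊕ M2) ⊕ M1 over the first 5 bytes.
byte 0: (f6 ^ d7) ^ 74 = 21 ^ 74 = 55
byte 1: (35 ^ 84) ^ 6f = b1 ^ 6f = de
byte 2: (93 ^ ee) ^ 6b = 7d ^ 6b = 16
byte 3: (d6 ^ e4) ^ 65 = 32 ^ 65 = 57
byte 4: (18 ^ 94) ^ 6e = 8c ^ 6e = e2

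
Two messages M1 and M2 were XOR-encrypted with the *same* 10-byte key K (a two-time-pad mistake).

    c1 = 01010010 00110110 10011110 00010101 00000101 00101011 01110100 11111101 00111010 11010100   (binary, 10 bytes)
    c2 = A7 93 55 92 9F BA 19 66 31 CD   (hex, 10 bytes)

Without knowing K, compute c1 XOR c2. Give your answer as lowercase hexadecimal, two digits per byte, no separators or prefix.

f5a5cb879a916d9b0b19

c1 ⊕ c2 = (M1 ⊕ K) ⊕ (M2 ⊕ K) = M1 ⊕ M2 — the shared key cancels under XOR.
52 ^ a7 = f5
36 ^ 93 = a5
9e ^ 55 = cb
15 ^ 92 = 87
05 ^ 9f = 9a
2b ^ ba = 91
74 ^ 19 = 6d
fd ^ 66 = 9b
3a ^ 31 = 0b
d4 ^ cd = 19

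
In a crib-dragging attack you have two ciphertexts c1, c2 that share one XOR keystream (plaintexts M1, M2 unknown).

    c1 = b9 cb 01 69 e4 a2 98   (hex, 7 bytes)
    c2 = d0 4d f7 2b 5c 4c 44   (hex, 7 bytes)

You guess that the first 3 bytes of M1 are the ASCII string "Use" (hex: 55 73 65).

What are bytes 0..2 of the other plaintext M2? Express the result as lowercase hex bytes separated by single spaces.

3c f5 93

First, c1 ⊕ c2 = (M1 ⊕ K) ⊕ (M2 ⊕ K) = M1 ⊕ M2, so the key drops out. Then M2 = (M1 ⊕ M2) ⊕ M1 over the first 3 bytes.
byte 0: (b9 xor d0) xor 55 = 69 xor 55 = 3c
byte 1: (cb xor 4d) xor 73 = 86 xor 73 = f5
byte 2: (01 xor f7) xor 65 = f6 xor 65 = 93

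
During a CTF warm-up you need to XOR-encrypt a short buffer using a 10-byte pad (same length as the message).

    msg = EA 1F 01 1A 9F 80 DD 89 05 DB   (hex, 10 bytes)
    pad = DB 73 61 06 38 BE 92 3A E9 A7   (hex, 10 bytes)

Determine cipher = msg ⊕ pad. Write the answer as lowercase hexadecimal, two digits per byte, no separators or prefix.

ea ^ db = 31
1f ^ 73 = 6c
01 ^ 61 = 60
1a ^ 06 = 1c
9f ^ 38 = a7
80 ^ be = 3e
dd ^ 92 = 4f
89 ^ 3a = b3
05 ^ e9 = ec
db ^ a7 = 7c

316c601ca73e4fb3ec7c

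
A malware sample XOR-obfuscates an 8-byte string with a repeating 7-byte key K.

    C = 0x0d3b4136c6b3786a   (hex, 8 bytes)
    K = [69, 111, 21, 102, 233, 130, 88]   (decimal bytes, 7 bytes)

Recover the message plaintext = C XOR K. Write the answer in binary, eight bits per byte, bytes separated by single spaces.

01001000 01010100 01010100 01010000 00101111 00110001 00100000 00101111

The 7-byte key repeats, so the effective keystream is 45 6f 15 66 e9 82 58 45.
byte 0: 0d xor 45 = 48
byte 1: 3b xor 6f = 54
byte 2: 41 xor 15 = 54
byte 3: 36 xor 66 = 50
byte 4: c6 xor e9 = 2f
byte 5: b3 xor 82 = 31
byte 6: 78 xor 58 = 20
byte 7: 6a xor 45 = 2f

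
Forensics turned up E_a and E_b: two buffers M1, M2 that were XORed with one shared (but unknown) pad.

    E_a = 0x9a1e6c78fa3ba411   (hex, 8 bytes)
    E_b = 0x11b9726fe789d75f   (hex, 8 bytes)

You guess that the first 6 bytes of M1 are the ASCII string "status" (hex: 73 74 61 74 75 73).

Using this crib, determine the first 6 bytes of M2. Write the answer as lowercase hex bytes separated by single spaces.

First, E_a ⊕ E_b = (M1 ⊕ K) ⊕ (M2 ⊕ K) = M1 ⊕ M2, so the key drops out. Then M2 = (M1 ⊕ M2) ⊕ M1 over the first 6 bytes.
byte 0: (9a xor 11) xor 73 = 8b xor 73 = f8
byte 1: (1e xor b9) xor 74 = a7 xor 74 = d3
byte 2: (6c xor 72) xor 61 = 1e xor 61 = 7f
byte 3: (78 xor 6f) xor 74 = 17 xor 74 = 63
byte 4: (fa xor e7) xor 75 = 1d xor 75 = 68
byte 5: (3b xor 89) xor 73 = b2 xor 73 = c1

f8 d3 7f 63 68 c1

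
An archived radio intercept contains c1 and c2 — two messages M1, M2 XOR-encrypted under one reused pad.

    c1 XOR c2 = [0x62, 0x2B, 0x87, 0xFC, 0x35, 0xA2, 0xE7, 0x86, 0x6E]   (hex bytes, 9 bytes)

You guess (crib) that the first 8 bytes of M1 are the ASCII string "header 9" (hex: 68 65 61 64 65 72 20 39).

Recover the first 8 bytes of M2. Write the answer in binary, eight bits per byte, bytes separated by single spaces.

00001010 01001110 11100110 10011000 01010000 11010000 11000111 10111111

Since c1 ⊕ c2 = M1 ⊕ M2, XORing with the guessed M1 bytes yields the corresponding M2 bytes: M2 = (c1 ⊕ c2) ⊕ M1.
62 XOR 68 = 0a
2b XOR 65 = 4e
87 XOR 61 = e6
fc XOR 64 = 98
35 XOR 65 = 50
a2 XOR 72 = d0
e7 XOR 20 = c7
86 XOR 39 = bf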